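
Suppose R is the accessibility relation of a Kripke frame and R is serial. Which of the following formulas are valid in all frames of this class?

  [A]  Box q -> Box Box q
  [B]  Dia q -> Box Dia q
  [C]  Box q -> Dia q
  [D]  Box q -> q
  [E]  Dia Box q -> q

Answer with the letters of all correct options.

C

(A) Box q -> Box Box q is axiom 4; it is valid on a frame exactly when R is transitive. Such an R need not be transitive, so not valid.
(B) Dia q -> Box Dia q (axiom 5) characterises the euclidean frames. Such an R need not be euclidean — not valid.
(C) Box q -> Dia q is axiom D; it is valid on a frame exactly when R is serial. Every such R is serial, so valid.
(D) Box q -> q is axiom T; it is valid on a frame exactly when R is reflexive. Such an R need not be reflexive, so not valid.
(E) Dia Box q -> q (the dual of axiom B) characterises the symmetric frames. Such an R need not be symmetric — not valid.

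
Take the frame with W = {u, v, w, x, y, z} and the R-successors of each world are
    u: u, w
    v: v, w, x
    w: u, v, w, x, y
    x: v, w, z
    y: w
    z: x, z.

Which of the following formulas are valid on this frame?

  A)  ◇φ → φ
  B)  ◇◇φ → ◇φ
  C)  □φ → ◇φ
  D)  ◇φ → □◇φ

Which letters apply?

C

R is not transitive: u R w and w R v but not u R v.
R is not euclidean: w R u and w R v but not u R v.
R is serial: every world has an R-successor.
R is not a subset of the identity: u R w with u ≠ w.
(A) ◇φ → φ is the converse of T; it holds exactly when R ⊆ identity. Here R ⊄ identity — not valid.
(B) the dual of axiom 4: valid iff R is transitive. R is not transitive — not valid.
(C) axiom D: valid iff R is serial. R is serial — valid.
(D) ◇φ → □◇φ (axiom 5) characterises the euclidean frames. R is not euclidean — not valid.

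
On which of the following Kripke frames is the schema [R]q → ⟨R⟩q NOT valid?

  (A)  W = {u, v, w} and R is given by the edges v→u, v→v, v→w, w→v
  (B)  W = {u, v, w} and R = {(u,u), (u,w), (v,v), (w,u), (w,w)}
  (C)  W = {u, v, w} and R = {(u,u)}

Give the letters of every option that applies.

The schema [R]q → ⟨R⟩q is axiom D; it is valid on a frame iff R is serial.
(A) R is not serial (u has no R-successor), so the schema fails here.
(B) R is serial (every world has an R-successor), so the schema is valid here.
(C) R is not serial (v has no R-successor), so the schema fails here.

A, C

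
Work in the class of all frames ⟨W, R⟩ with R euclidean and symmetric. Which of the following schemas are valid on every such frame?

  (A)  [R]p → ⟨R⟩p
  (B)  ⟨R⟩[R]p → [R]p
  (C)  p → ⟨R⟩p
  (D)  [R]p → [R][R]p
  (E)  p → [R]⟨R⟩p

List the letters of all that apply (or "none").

A symmetric euclidean relation is transitive (uRv and vRw give vRu by symmetry, then uRw by the euclidean condition, applied at v).
(A) [R]p → ⟨R⟩p (axiom D) characterises the serial frames. Such an R need not be serial — not valid.
(B) the dual of axiom 5: valid iff R is euclidean. Every such R is euclidean — valid.
(C) p → ⟨R⟩p is the dual of axiom T, which corresponds to reflexivity. Such an R need not be reflexive — not valid.
(D) [R]p → [R][R]p is axiom 4, which corresponds to transitivity. Every such R is transitive — valid.
(E) p → [R]⟨R⟩p (axiom B) characterises the symmetric frames. Every such R is symmetric — valid.

B, D, E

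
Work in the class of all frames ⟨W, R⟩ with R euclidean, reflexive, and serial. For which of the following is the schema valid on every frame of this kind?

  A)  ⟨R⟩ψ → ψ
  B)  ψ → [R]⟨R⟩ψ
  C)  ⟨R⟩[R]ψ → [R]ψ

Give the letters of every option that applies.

A relation that is euclidean, reflexive, and serial is also symmetric and transitive.
(A) ⟨R⟩ψ → ψ is valid only on frames where every R-edge is a self-loop. Such an R need not be a subset of the identity — not valid.
(B) axiom B: valid iff R is symmetric. Every such R is symmetric — valid.
(C) ⟨R⟩[R]ψ → [R]ψ is the dual of axiom 5; it is valid on a frame exactly when R is euclidean. Every such R is euclidean, so valid.

B, C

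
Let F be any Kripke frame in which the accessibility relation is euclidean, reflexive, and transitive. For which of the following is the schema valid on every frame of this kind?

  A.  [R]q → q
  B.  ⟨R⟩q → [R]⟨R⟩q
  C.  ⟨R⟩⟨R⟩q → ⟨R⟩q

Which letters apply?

A relation that is euclidean, reflexive, and transitive is also serial and symmetric.
(A) axiom T: valid iff R is reflexive. Every such R is reflexive — valid.
(B) axiom 5: valid iff R is euclidean. Every such R is euclidean — valid.
(C) the dual of axiom 4: valid iff R is transitive. Every such R is transitive — valid.

A, B, C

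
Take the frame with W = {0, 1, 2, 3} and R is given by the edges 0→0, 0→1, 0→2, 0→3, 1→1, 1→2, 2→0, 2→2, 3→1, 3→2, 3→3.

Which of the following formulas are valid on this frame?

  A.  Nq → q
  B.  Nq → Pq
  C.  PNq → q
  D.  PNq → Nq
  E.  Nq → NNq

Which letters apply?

A, B

R is reflexive: each world relates to itself.
R is not symmetric: 0 R 1 but not 1 R 0.
R is not transitive: 1 R 2 and 2 R 0 but not 1 R 0.
R is not euclidean: 0 R 1 and 0 R 0 but not 1 R 0.
R is serial: every world has an R-successor.
(A) Nq → q (axiom T) characterises the reflexive frames. R is reflexive — valid.
(B) Nq → Pq is axiom D; it is valid on a frame exactly when R is serial. R is serial, so valid.
(C) the dual of axiom B: valid iff R is symmetric. R is not symmetric — not valid.
(D) PNq → Nq (the dual of axiom 5) characterises the euclidean frames. R is not euclidean — not valid.
(E) Nq → NNq is axiom 4; it is valid on a frame exactly when R is transitive. R is not transitive, so not valid.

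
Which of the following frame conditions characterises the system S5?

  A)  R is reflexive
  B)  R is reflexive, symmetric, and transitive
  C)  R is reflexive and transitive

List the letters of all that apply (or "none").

(A) this class determines T (= KT), not S5.
(B) S5 is sound and complete for exactly this class.
(C) this class determines S4, not S5.

B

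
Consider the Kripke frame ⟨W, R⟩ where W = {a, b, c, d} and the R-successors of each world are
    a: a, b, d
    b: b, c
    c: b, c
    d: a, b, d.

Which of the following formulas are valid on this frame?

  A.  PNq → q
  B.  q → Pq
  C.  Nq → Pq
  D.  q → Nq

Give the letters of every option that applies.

B, C

R is reflexive: each world relates to itself.
R is not symmetric: a R b but not b R a.
R is serial: every world has an R-successor.
R is not a subset of the identity: a R b with a ≠ b.
(A) PNq → q is the dual of axiom B; it is valid on a frame exactly when R is symmetric. R is not symmetric, so not valid.
(B) q → Pq (the dual of axiom T) characterises the reflexive frames. R is reflexive — valid.
(C) axiom D: valid iff R is serial. R is serial — valid.
(D) q → Nq is valid only on frames where every R-edge is a self-loop. Here R ⊄ identity — not valid.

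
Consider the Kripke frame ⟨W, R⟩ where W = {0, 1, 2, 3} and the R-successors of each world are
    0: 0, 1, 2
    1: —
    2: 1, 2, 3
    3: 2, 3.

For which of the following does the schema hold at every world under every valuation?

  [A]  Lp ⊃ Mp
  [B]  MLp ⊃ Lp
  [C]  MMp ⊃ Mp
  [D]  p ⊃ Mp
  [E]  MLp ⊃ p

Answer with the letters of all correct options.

R is not reflexive: not 1 R 1.
R is not symmetric: 0 R 1 but not 1 R 0.
R is not transitive: 0 R 2 and 2 R 3 but not 0 R 3.
R is not euclidean: 0 R 1 and 0 R 0 but not 1 R 0.
R is not serial: 1 has no R-successor.
(A) Lp ⊃ Mp is axiom D; it is valid on a frame exactly when R is serial. R is not serial, so not valid.
(B) MLp ⊃ Lp (the dual of axiom 5) characterises the euclidean frames. R is not euclidean — not valid.
(C) MMp ⊃ Mp is the dual of axiom 4; it is valid on a frame exactly when R is transitive. R is not transitive, so not valid.
(D) the dual of axiom T: valid iff R is reflexive. R is not reflexive — not valid.
(E) MLp ⊃ p is the dual of axiom B; it is valid on a frame exactly when R is symmetric. R is not symmetric, so not valid.

none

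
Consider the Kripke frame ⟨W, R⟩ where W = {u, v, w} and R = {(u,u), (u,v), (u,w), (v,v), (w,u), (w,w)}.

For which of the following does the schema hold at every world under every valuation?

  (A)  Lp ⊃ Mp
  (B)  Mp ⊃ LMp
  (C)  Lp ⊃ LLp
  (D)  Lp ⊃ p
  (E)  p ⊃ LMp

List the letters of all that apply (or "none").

A, D

R is reflexive: each world relates to itself.
R is not symmetric: u R v but not v R u.
R is not transitive: w R u and u R v but not w R v.
R is not euclidean: u R v and u R u but not v R u.
R is serial: every world has an R-successor.
(A) axiom D: valid iff R is serial. R is serial — valid.
(B) Mp ⊃ LMp is axiom 5; it is valid on a frame exactly when R is euclidean. R is not euclidean, so not valid.
(C) Lp ⊃ LLp (axiom 4) characterises the transitive frames. R is not transitive — not valid.
(D) axiom T: valid iff R is reflexive. R is reflexive — valid.
(E) p ⊃ LMp (axiom B) characterises the symmetric frames. R is not symmetric — not valid.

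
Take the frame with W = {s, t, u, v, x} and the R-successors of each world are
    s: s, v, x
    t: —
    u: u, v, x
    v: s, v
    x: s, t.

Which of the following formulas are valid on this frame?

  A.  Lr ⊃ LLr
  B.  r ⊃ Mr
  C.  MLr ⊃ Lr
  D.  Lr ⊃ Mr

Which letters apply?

none

R is not reflexive: not t R t.
R is not transitive: s R x and x R t but not s R t.
R is not euclidean: s R v and s R x but not v R x.
R is not serial: t has no R-successor.
(A) Lr ⊃ LLr (axiom 4) characterises the transitive frames. R is not transitive — not valid.
(B) the dual of axiom T: valid iff R is reflexive. R is not reflexive — not valid.
(C) MLr ⊃ Lr is the dual of axiom 5; it is valid on a frame exactly when R is euclidean. R is not euclidean, so not valid.
(D) Lr ⊃ Mr is axiom D, which corresponds to seriality. R is not serial — not valid.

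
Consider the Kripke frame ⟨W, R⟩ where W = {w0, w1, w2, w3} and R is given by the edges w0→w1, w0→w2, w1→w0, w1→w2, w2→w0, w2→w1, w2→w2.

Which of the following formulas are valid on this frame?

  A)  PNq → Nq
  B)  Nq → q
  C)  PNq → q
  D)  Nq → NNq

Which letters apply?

C

R is not reflexive: not w0 R w0.
R is symmetric: every R-edge is matched by its reverse.
R is not transitive: w0 R w1 and w1 R w0 but not w0 R w0.
R is not euclidean: w0 R w1 and w0 R w1 but not w1 R w1.
(A) PNq → Nq is the dual of axiom 5, which corresponds to the euclidean property. R is not euclidean — not valid.
(B) axiom T: valid iff R is reflexive. R is not reflexive — not valid.
(C) PNq → q is the dual of axiom B; it is valid on a frame exactly when R is symmetric. R is symmetric, so valid.
(D) Nq → NNq is axiom 4; it is valid on a frame exactly when R is transitive. R is not transitive, so not valid.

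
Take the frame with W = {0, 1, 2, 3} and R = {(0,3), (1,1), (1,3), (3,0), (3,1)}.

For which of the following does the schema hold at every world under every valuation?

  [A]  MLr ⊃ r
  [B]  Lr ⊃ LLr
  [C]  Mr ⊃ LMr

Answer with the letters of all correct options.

A

R is symmetric: every R-edge is matched by its reverse.
R is not transitive: 0 R 3 and 3 R 0 but not 0 R 0.
R is not euclidean: 3 R 0 and 3 R 1 but not 0 R 1.
(A) MLr ⊃ r is the dual of axiom B; it is valid on a frame exactly when R is symmetric. R is symmetric, so valid.
(B) Lr ⊃ LLr (axiom 4) characterises the transitive frames. R is not transitive — not valid.
(C) Mr ⊃ LMr (axiom 5) characterises the euclidean frames. R is not euclidean — not valid.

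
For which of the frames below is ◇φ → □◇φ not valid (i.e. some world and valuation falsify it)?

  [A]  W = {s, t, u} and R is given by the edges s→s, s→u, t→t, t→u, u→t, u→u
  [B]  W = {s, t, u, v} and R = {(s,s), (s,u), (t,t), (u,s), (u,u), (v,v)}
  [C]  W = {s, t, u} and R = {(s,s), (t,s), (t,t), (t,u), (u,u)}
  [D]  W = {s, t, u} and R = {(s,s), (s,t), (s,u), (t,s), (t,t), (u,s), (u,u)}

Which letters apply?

A, C, D

The schema ◇φ → □◇φ is axiom 5; it is valid on a frame iff R is euclidean.
(A) R is not euclidean (s R u and s R s but not u R s), so the schema fails here.
(B) R is euclidean (any two R-successors of the same world are R-related), so the schema is valid here.
(C) R is not euclidean (t R s and t R t but not s R t), so the schema fails here.
(D) R is not euclidean (s R t and s R u but not t R u), so the schema fails here.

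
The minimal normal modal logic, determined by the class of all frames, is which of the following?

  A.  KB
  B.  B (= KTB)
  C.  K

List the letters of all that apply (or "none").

C

(A) KB is determined by the class of symmetric frames.
(B) B (= KTB) is determined by the class of reflexive and symmetric frames.
(C) K is determined by exactly this class.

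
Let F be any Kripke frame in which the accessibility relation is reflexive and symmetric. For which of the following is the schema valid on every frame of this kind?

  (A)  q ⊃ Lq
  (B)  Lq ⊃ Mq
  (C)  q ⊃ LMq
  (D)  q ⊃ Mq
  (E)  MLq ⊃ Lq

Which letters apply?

Reflexive relations are serial.
(A) q ⊃ Lq is equivalent to ◇p→p; it holds exactly when R ⊆ identity. Such an R need not be a subset of the identity — not valid.
(B) axiom D: valid iff R is serial. Every such R is serial — valid.
(C) q ⊃ LMq is axiom B, which corresponds to symmetry. Every such R is symmetric — valid.
(D) the dual of axiom T: valid iff R is reflexive. Every such R is reflexive — valid.
(E) the dual of axiom 5: valid iff R is euclidean. Such an R need not be euclidean — not valid.

B, C, D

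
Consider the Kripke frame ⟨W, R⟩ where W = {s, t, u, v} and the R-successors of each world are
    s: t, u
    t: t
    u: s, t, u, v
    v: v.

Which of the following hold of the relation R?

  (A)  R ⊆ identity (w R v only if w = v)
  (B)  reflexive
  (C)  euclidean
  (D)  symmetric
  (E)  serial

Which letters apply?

(A) not ⊆ identity: s R t with s ≠ t.
(B) not reflexive: not s R s.
(C) not euclidean: s R t and s R u but not t R u.
(D) not symmetric: s R t but not t R s.
(E) serial: every world has an R-successor.

E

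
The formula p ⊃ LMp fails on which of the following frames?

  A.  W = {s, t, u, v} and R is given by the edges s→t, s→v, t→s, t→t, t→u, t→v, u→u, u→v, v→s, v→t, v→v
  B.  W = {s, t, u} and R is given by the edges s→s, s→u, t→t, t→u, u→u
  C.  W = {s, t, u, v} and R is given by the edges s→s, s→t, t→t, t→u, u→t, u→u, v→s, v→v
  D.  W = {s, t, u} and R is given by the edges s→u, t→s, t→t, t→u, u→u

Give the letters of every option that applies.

The schema p ⊃ LMp is axiom B; it is valid on a frame iff R is symmetric.
(A) R is not symmetric (t R u but not u R t), so the schema fails here.
(B) R is not symmetric (s R u but not u R s), so the schema fails here.
(C) R is not symmetric (s R t but not t R s), so the schema fails here.
(D) R is not symmetric (s R u but not u R s), so the schema fails here.

A, B, C, D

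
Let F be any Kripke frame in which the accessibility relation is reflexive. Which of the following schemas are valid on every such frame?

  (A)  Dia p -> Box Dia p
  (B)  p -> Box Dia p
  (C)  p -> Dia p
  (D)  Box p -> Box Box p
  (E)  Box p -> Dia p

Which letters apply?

C, E

A reflexive relation is serial.
(A) axiom 5: valid iff R is euclidean. Such an R need not be euclidean — not valid.
(B) axiom B: valid iff R is symmetric. Such an R need not be symmetric — not valid.
(C) p -> Dia p is the dual of axiom T; it is valid on a frame exactly when R is reflexive. Every such R is reflexive, so valid.
(D) Box p -> Box Box p is axiom 4, which corresponds to transitivity. Such an R need not be transitive — not valid.
(E) Box p -> Dia p (axiom D) characterises the serial frames. Every such R is serial — valid.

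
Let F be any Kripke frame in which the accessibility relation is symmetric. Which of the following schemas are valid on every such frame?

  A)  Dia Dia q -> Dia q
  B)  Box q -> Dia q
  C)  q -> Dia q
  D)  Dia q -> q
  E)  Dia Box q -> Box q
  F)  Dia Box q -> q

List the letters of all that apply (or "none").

(A) Dia Dia q -> Dia q is the dual of axiom 4, which corresponds to transitivity. Such an R need not be transitive — not valid.
(B) Box q -> Dia q is axiom D; it is valid on a frame exactly when R is serial. Such an R need not be serial, so not valid.
(C) the dual of axiom T: valid iff R is reflexive. Such an R need not be reflexive — not valid.
(D) Dia q -> q (the converse of T) corresponds to R being a subset of the identity. Such an R need not be a subset of the identity, so not valid.
(E) the dual of axiom 5: valid iff R is euclidean. Such an R need not be euclidean — not valid.
(F) Dia Box q -> q (the dual of axiom B) characterises the symmetric frames. Every such R is symmetric — valid.

F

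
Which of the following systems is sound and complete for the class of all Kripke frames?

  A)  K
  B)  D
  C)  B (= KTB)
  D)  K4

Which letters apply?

(A) K is determined by exactly this class.
(B) D is determined by the class of serial frames.
(C) B (= KTB) is determined by the class of reflexive and symmetric frames.
(D) K4 is determined by the class of transitive frames.

A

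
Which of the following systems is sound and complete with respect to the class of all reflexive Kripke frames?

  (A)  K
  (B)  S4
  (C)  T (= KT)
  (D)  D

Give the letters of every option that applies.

(A) K is determined by the class of arbitrary frames.
(B) S4 is determined by the class of reflexive and transitive frames.
(C) T (= KT) is determined by exactly this class.
(D) D is determined by the class of serial frames.

C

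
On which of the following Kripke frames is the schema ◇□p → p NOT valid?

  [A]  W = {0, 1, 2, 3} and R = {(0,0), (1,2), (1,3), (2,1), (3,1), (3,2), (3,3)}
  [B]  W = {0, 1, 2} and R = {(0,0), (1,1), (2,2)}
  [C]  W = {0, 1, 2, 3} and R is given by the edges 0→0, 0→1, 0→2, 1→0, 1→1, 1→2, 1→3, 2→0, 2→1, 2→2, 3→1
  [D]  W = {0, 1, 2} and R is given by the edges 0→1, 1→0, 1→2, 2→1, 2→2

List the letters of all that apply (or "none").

A

The schema ◇□p → p is the dual of axiom B; it is valid on a frame iff R is symmetric.
(A) R is not symmetric (3 R 2 but not 2 R 3), so the schema fails here.
(B) R is symmetric (every R-edge is matched by its reverse), so the schema is valid here.
(C) R is symmetric (every R-edge is matched by its reverse), so the schema is valid here.
(D) R is symmetric (every R-edge is matched by its reverse), so the schema is valid here.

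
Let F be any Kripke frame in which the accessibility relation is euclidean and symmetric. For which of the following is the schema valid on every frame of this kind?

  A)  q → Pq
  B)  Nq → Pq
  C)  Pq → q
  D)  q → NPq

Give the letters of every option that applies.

D

A symmetric euclidean relation is transitive (uRv and vRw give vRu by symmetry, then uRw by the euclidean condition, applied at v).
(A) q → Pq is the dual of axiom T; it is valid on a frame exactly when R is reflexive. Such an R need not be reflexive, so not valid.
(B) Nq → Pq (axiom D) characterises the serial frames. Such an R need not be serial — not valid.
(C) Pq → q is valid only on frames where every R-edge is a self-loop. Such an R need not be a subset of the identity — not valid.
(D) q → NPq (axiom B) characterises the symmetric frames. Every such R is symmetric — valid.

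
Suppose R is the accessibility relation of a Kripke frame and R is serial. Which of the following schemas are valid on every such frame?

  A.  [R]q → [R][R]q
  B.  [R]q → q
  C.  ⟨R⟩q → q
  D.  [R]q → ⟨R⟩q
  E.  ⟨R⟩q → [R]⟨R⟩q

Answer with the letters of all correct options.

D

(A) [R]q → [R][R]q is axiom 4, which corresponds to transitivity. Such an R need not be transitive — not valid.
(B) [R]q → q is axiom T; it is valid on a frame exactly when R is reflexive. Such an R need not be reflexive, so not valid.
(C) ⟨R⟩q → q (the converse of T) corresponds to R being a subset of the identity. Such an R need not be a subset of the identity, so not valid.
(D) [R]q → ⟨R⟩q (axiom D) characterises the serial frames. Every such R is serial — valid.
(E) ⟨R⟩q → [R]⟨R⟩q (axiom 5) characterises the euclidean frames. Such an R need not be euclidean — not valid.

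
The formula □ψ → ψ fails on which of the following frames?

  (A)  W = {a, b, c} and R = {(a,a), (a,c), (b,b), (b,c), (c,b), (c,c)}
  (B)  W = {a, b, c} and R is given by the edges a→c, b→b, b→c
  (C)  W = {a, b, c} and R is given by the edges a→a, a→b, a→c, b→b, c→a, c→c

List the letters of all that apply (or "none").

The schema □ψ → ψ is axiom T; it is valid on a frame iff R is reflexive.
(A) R is reflexive (each world relates to itself), so the schema is valid here.
(B) R is not reflexive (not a R a), so the schema fails here.
(C) R is reflexive (each world relates to itself), so the schema is valid here.

B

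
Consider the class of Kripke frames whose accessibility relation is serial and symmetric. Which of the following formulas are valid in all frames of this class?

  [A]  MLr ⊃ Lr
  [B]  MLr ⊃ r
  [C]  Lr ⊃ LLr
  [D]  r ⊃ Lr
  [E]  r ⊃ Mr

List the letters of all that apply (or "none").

B

(A) MLr ⊃ Lr is the dual of axiom 5, which corresponds to the euclidean property. Such an R need not be euclidean — not valid.
(B) MLr ⊃ r is the dual of axiom B, which corresponds to symmetry. Every such R is symmetric — valid.
(C) Lr ⊃ LLr (axiom 4) characterises the transitive frames. Such an R need not be transitive — not valid.
(D) r ⊃ Lr (equivalent to ◇p→p) corresponds to R being a subset of the identity. Such an R need not be a subset of the identity, so not valid.
(E) r ⊃ Mr is the dual of axiom T; it is valid on a frame exactly when R is reflexive. Such an R need not be reflexive, so not valid.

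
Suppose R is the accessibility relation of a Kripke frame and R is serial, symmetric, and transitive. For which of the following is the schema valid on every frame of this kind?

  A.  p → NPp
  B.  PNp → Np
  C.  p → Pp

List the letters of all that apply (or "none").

A, B, C

A serial symmetric transitive relation is reflexive (take any v with uRv; symmetry gives vRu and transitivity gives uRu), hence an equivalence relation.
(A) p → NPp is axiom B; it is valid on a frame exactly when R is symmetric. Every such R is symmetric, so valid.
(B) the dual of axiom 5: valid iff R is euclidean. Every such R is euclidean — valid.
(C) p → Pp is the dual of axiom T; it is valid on a frame exactly when R is reflexive. Every such R is reflexive, so valid.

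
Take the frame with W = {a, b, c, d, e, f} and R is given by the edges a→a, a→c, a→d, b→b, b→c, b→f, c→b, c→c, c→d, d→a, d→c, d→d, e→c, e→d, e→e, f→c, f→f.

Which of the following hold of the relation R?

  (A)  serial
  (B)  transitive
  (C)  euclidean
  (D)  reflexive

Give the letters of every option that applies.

A, D

(A) serial: every world has an R-successor.
(B) not transitive: a R c and c R b but not a R b.
(C) not euclidean: a R c and a R a but not c R a.
(D) reflexive: each world relates to itself.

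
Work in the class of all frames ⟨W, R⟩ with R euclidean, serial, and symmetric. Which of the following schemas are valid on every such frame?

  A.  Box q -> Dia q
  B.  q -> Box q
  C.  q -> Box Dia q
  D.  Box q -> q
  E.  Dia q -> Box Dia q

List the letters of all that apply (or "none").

Serial, symmetric and euclidean together give transitive (from symmetry + euclidean) and then reflexive; the relation is an equivalence.
(A) Box q -> Dia q is axiom D, which corresponds to seriality. Every such R is serial — valid.
(B) q -> Box q (equivalent to ◇p→p) corresponds to R being a subset of the identity. Such an R need not be a subset of the identity, so not valid.
(C) q -> Box Dia q is axiom B; it is valid on a frame exactly when R is symmetric. Every such R is symmetric, so valid.
(D) Box q -> q is axiom T; it is valid on a frame exactly when R is reflexive. Every such R is reflexive, so valid.
(E) Dia q -> Box Dia q is axiom 5, which corresponds to the euclidean property. Every such R is euclidean — valid.

A, C, D, E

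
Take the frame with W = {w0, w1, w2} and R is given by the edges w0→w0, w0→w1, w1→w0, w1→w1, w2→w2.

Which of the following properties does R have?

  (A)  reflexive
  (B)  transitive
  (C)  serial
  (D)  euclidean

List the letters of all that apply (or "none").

(A) reflexive: each world relates to itself.
(B) transitive: R is closed under composition.
(C) serial: every world has an R-successor.
(D) euclidean: any two R-successors of the same world are R-related.

A, B, C, D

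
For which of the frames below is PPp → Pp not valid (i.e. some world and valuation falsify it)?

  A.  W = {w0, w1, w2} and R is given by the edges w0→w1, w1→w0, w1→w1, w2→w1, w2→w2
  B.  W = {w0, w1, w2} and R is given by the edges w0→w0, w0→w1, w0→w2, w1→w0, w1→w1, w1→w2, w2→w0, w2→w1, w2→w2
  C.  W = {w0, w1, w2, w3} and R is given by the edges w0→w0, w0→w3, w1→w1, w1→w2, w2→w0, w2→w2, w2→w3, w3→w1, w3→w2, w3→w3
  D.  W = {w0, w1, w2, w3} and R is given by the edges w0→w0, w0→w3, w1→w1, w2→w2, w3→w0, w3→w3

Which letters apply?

A, C

The schema PPp → Pp is the dual of axiom 4; it is valid on a frame iff R is transitive.
(A) R is not transitive (w0 R w1 and w1 R w0 but not w0 R w0), so the schema fails here.
(B) R is transitive (R is closed under composition), so the schema is valid here.
(C) R is not transitive (w0 R w3 and w3 R w1 but not w0 R w1), so the schema fails here.
(D) R is transitive (R is closed under composition), so the schema is valid here.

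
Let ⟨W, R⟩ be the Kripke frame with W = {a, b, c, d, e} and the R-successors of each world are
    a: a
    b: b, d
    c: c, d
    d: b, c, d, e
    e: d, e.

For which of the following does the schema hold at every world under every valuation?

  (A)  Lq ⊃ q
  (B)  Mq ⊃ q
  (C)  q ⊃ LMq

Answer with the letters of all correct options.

A, C

R is reflexive: each world relates to itself.
R is symmetric: every R-edge is matched by its reverse.
R is not a subset of the identity: b R d with b ≠ d.
(A) axiom T: valid iff R is reflexive. R is reflexive — valid.
(B) Mq ⊃ q is the converse of T; it holds exactly when R ⊆ identity. Here R ⊄ identity — not valid.
(C) q ⊃ LMq is axiom B; it is valid on a frame exactly when R is symmetric. R is symmetric, so valid.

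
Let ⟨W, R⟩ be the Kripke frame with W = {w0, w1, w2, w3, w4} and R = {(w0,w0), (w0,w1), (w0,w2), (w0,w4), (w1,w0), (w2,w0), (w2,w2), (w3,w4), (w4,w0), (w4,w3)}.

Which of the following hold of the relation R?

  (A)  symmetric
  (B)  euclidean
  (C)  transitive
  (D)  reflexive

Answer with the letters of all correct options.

(A) symmetric: every R-edge is matched by its reverse.
(B) not euclidean: w0 R w1 and w0 R w2 but not w1 R w2.
(C) not transitive: w0 R w4 and w4 R w3 but not w0 R w3.
(D) not reflexive: not w1 R w1.

A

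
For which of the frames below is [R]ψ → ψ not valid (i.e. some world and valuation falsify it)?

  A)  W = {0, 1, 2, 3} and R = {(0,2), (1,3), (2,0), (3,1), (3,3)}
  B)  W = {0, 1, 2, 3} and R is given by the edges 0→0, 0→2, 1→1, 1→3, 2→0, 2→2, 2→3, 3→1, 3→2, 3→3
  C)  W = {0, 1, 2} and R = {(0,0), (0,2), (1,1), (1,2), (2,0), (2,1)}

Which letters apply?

The schema [R]ψ → ψ is axiom T; it is valid on a frame iff R is reflexive.
(A) R is not reflexive (not 0 R 0), so the schema fails here.
(B) R is reflexive (each world relates to itself), so the schema is valid here.
(C) R is not reflexive (not 2 R 2), so the schema fails here.

A, C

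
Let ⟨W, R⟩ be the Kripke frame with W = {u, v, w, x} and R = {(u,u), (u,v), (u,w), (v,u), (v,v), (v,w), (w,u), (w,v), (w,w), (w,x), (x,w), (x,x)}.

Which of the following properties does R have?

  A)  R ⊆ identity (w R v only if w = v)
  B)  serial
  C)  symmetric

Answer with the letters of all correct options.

B, C

(A) not ⊆ identity: u R v with u ≠ v.
(B) serial: every world has an R-successor.
(C) symmetric: every R-edge is matched by its reverse.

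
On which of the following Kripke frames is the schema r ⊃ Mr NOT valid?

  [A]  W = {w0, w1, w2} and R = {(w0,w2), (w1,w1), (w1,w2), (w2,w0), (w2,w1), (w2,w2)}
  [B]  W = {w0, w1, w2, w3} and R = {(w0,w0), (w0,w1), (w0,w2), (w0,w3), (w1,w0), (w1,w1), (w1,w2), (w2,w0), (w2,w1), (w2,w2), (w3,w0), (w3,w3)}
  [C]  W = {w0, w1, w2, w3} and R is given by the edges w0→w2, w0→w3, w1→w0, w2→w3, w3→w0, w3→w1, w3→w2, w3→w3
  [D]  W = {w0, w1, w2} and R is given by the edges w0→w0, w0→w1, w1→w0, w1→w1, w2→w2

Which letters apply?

A, C

The schema r ⊃ Mr is the dual of axiom T; it is valid on a frame iff R is reflexive.
(A) R is not reflexive (not w0 R w0), so the schema fails here.
(B) R is reflexive (each world relates to itself), so the schema is valid here.
(C) R is not reflexive (not w0 R w0), so the schema fails here.
(D) R is reflexive (each world relates to itself), so the schema is valid here.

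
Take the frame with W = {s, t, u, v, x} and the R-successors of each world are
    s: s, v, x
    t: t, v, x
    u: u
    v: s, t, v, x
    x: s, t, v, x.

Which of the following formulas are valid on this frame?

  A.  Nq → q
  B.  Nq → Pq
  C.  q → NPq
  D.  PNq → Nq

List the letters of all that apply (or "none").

R is reflexive: each world relates to itself.
R is symmetric: every R-edge is matched by its reverse.
R is not euclidean: v R s and v R t but not s R t.
R is serial: every world has an R-successor.
(A) axiom T: valid iff R is reflexive. R is reflexive — valid.
(B) Nq → Pq is axiom D, which corresponds to seriality. R is serial — valid.
(C) q → NPq is axiom B; it is valid on a frame exactly when R is symmetric. R is symmetric, so valid.
(D) PNq → Nq is the dual of axiom 5; it is valid on a frame exactly when R is euclidean. R is not euclidean, so not valid.

A, B, C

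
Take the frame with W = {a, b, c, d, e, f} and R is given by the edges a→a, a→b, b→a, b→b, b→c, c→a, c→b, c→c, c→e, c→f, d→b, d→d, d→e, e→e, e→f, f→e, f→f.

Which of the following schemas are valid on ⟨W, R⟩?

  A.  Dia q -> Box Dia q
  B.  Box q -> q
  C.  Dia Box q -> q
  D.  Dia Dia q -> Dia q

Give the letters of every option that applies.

R is reflexive: each world relates to itself.
R is not symmetric: c R a but not a R c.
R is not transitive: a R b and b R c but not a R c.
R is not euclidean: b R a and b R c but not a R c.
(A) axiom 5: valid iff R is euclidean. R is not euclidean — not valid.
(B) Box q -> q is axiom T, which corresponds to reflexivity. R is reflexive — valid.
(C) the dual of axiom B: valid iff R is symmetric. R is not symmetric — not valid.
(D) Dia Dia q -> Dia q is the dual of axiom 4; it is valid on a frame exactly when R is transitive. R is not transitive, so not valid.

B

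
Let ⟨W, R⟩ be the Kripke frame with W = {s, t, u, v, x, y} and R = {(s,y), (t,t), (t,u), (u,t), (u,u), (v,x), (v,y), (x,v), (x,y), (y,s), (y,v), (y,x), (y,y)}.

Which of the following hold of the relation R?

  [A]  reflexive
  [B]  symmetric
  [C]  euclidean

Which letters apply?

B

(A) not reflexive: not s R s.
(B) symmetric: every R-edge is matched by its reverse.
(C) not euclidean: y R s and y R v but not s R v.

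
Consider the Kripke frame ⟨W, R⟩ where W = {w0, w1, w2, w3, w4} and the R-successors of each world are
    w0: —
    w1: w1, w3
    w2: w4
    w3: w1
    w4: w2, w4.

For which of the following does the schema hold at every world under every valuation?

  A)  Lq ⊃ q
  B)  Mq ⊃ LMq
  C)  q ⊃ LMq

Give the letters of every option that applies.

C

R is not reflexive: not w0 R w0.
R is symmetric: every R-edge is matched by its reverse.
R is not euclidean: w1 R w3 and w1 R w3 but not w3 R w3.
(A) Lq ⊃ q (axiom T) characterises the reflexive frames. R is not reflexive — not valid.
(B) axiom 5: valid iff R is euclidean. R is not euclidean — not valid.
(C) q ⊃ LMq (axiom B) characterises the symmetric frames. R is symmetric — valid.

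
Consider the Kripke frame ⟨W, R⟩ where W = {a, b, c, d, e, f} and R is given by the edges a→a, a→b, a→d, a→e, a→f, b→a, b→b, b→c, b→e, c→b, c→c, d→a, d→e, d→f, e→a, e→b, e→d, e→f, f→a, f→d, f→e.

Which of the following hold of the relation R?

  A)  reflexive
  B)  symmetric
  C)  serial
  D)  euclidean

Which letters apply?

B, C

(A) not reflexive: not d R d.
(B) symmetric: every R-edge is matched by its reverse.
(C) serial: every world has an R-successor.
(D) not euclidean: a R b and a R d but not b R d.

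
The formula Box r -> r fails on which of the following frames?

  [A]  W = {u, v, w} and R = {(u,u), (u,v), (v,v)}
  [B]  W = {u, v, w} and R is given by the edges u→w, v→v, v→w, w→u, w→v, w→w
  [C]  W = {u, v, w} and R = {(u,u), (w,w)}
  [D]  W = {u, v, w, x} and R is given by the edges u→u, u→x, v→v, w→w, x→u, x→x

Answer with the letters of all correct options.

A, B, C

The schema Box r -> r is axiom T; it is valid on a frame iff R is reflexive.
(A) R is not reflexive (not w R w), so the schema fails here.
(B) R is not reflexive (not u R u), so the schema fails here.
(C) R is not reflexive (not v R v), so the schema fails here.
(D) R is reflexive (each world relates to itself), so the schema is valid here.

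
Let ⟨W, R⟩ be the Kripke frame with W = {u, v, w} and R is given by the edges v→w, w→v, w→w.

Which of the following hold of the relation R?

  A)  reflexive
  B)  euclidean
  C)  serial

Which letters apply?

(A) not reflexive: not u R u.
(B) not euclidean: w R v and w R v but not v R v.
(C) not serial: u has no R-successor.

none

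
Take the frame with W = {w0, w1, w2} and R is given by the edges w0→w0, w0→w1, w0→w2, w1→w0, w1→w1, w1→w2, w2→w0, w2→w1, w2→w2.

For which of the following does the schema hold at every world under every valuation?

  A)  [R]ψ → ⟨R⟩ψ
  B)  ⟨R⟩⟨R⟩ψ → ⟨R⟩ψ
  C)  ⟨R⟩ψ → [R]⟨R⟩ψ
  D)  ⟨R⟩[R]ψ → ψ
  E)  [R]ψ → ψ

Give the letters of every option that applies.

R is reflexive: each world relates to itself.
R is symmetric: every R-edge is matched by its reverse.
R is transitive: R is closed under composition.
R is euclidean: any two R-successors of the same world are R-related.
R is serial: every world has an R-successor.
(A) [R]ψ → ⟨R⟩ψ is axiom D, which corresponds to seriality. R is serial — valid.
(B) ⟨R⟩⟨R⟩ψ → ⟨R⟩ψ is the dual of axiom 4, which corresponds to transitivity. R is transitive — valid.
(C) ⟨R⟩ψ → [R]⟨R⟩ψ is axiom 5, which corresponds to the euclidean property. R is euclidean — valid.
(D) ⟨R⟩[R]ψ → ψ (the dual of axiom B) characterises the symmetric frames. R is symmetric — valid.
(E) [R]ψ → ψ is axiom T, which corresponds to reflexivity. R is reflexive — valid.

A, B, C, D, E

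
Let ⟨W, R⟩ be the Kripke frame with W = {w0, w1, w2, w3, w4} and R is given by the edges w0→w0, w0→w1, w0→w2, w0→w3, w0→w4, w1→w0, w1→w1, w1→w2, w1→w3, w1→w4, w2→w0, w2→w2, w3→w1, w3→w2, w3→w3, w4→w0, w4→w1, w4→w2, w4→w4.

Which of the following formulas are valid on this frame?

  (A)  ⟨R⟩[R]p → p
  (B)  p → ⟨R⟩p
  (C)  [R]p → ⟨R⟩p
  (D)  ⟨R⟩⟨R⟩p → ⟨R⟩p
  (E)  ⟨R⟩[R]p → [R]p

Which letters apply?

B, C

R is reflexive: each world relates to itself.
R is not symmetric: w0 R w3 but not w3 R w0.
R is not transitive: w2 R w0 and w0 R w1 but not w2 R w1.
R is not euclidean: w0 R w2 and w0 R w1 but not w2 R w1.
R is serial: every world has an R-successor.
(A) ⟨R⟩[R]p → p is the dual of axiom B, which corresponds to symmetry. R is not symmetric — not valid.
(B) p → ⟨R⟩p (the dual of axiom T) characterises the reflexive frames. R is reflexive — valid.
(C) axiom D: valid iff R is serial. R is serial — valid.
(D) the dual of axiom 4: valid iff R is transitive. R is not transitive — not valid.
(E) ⟨R⟩[R]p → [R]p is the dual of axiom 5, which corresponds to the euclidean property. R is not euclidean — not valid.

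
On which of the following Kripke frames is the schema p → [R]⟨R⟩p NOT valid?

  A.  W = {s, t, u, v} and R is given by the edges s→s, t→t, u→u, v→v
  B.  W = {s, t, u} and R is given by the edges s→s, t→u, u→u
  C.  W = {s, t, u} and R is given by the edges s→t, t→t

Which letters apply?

The schema p → [R]⟨R⟩p is axiom B; it is valid on a frame iff R is symmetric.
(A) R is symmetric (every R-edge is matched by its reverse), so the schema is valid here.
(B) R is not symmetric (t R u but not u R t), so the schema fails here.
(C) R is not symmetric (s R t but not t R s), so the schema fails here.

B, C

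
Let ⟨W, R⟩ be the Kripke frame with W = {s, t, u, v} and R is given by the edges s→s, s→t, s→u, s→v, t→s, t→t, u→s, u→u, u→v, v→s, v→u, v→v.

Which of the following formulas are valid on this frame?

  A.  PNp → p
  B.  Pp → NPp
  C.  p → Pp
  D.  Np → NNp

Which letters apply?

R is reflexive: each world relates to itself.
R is symmetric: every R-edge is matched by its reverse.
R is not transitive: t R s and s R u but not t R u.
R is not euclidean: s R t and s R u but not t R u.
(A) the dual of axiom B: valid iff R is symmetric. R is symmetric — valid.
(B) Pp → NPp is axiom 5, which corresponds to the euclidean property. R is not euclidean — not valid.
(C) p → Pp is the dual of axiom T; it is valid on a frame exactly when R is reflexive. R is reflexive, so valid.
(D) axiom 4: valid iff R is transitive. R is not transitive — not valid.

A, C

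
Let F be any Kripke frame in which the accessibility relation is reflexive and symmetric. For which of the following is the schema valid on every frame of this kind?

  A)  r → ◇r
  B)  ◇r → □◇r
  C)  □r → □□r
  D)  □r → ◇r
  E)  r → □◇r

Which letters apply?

Reflexive relations are serial.
(A) the dual of axiom T: valid iff R is reflexive. Every such R is reflexive — valid.
(B) axiom 5: valid iff R is euclidean. Such an R need not be euclidean — not valid.
(C) □r → □□r is axiom 4; it is valid on a frame exactly when R is transitive. Such an R need not be transitive, so not valid.
(D) axiom D: valid iff R is serial. Every such R is serial — valid.
(E) r → □◇r is axiom B, which corresponds to symmetry. Every such R is symmetric — valid.

A, D, E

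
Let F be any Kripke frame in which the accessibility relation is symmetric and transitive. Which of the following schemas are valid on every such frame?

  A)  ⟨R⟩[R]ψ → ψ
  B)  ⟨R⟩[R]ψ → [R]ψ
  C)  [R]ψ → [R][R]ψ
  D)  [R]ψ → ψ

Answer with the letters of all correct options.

A, B, C

A symmetric transitive relation is euclidean (uRv and uRw give vRu by symmetry, then vRw by transitivity).
(A) ⟨R⟩[R]ψ → ψ is the dual of axiom B; it is valid on a frame exactly when R is symmetric. Every such R is symmetric, so valid.
(B) ⟨R⟩[R]ψ → [R]ψ is the dual of axiom 5; it is valid on a frame exactly when R is euclidean. Every such R is euclidean, so valid.
(C) axiom 4: valid iff R is transitive. Every such R is transitive — valid.
(D) [R]ψ → ψ (axiom T) characterises the reflexive frames. Such an R need not be reflexive — not valid.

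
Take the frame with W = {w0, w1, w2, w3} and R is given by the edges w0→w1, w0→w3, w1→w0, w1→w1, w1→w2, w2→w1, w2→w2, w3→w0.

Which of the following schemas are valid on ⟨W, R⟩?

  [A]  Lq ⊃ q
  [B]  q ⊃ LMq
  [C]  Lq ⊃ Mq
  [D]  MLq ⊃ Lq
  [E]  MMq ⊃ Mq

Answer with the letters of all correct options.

R is not reflexive: not w0 R w0.
R is symmetric: every R-edge is matched by its reverse.
R is not transitive: w0 R w1 and w1 R w0 but not w0 R w0.
R is not euclidean: w0 R w1 and w0 R w3 but not w1 R w3.
R is serial: every world has an R-successor.
(A) axiom T: valid iff R is reflexive. R is not reflexive — not valid.
(B) q ⊃ LMq is axiom B, which corresponds to symmetry. R is symmetric — valid.
(C) Lq ⊃ Mq (axiom D) characterises the serial frames. R is serial — valid.
(D) MLq ⊃ Lq (the dual of axiom 5) characterises the euclidean frames. R is not euclidean — not valid.
(E) MMq ⊃ Mq (the dual of axiom 4) characterises the transitive frames. R is not transitive — not valid.

B, C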